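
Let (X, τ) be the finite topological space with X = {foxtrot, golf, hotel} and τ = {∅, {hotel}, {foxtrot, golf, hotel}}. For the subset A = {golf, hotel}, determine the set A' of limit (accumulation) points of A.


A' = {foxtrot, golf}

For each x ∈ X, list the open sets U ∈ τ with x ∈ U, then check whether U ∩ (A ∖ {x}) ≠ ∅ for every such U.
  x = foxtrot: opens ∋ x are {foxtrot, golf, hotel}; each meets A ∖ {foxtrot}, so x IS a limit point.
  x = golf: opens ∋ x are {foxtrot, golf, hotel}; each meets A ∖ {golf}, so x IS a limit point.
  x = hotel: open {hotel} ∋ x has {hotel} ∩ (A ∖ {hotel}) = ∅, so x is NOT a limit point.
Collecting: A' = {foxtrot, golf}.


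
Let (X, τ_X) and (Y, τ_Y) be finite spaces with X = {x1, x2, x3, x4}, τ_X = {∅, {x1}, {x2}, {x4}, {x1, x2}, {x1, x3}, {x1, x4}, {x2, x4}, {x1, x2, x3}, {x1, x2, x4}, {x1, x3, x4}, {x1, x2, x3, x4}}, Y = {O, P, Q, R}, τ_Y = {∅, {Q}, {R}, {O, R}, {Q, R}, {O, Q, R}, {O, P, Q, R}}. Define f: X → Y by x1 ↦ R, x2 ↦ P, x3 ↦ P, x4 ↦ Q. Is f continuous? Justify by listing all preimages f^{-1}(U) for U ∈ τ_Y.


f IS continuous.

Compute f^{-1}(U) for each U ∈ τ_Y:
  U = ∅: f^{-1}(U) = ∅ ∈ τ_X ✓.
  U = {Q}: f^{-1}(U) = {x4} ∈ τ_X ✓.
  U = {R}: f^{-1}(U) = {x1} ∈ τ_X ✓.
  U = {O, R}: f^{-1}(U) = {x1} ∈ τ_X ✓.
  U = {Q, R}: f^{-1}(U) = {x1, x4} ∈ τ_X ✓.
  U = {O, Q, R}: f^{-1}(U) = {x1, x4} ∈ τ_X ✓.
  U = {O, P, Q, R}: f^{-1}(U) = {x1, x2, x3, x4} ∈ τ_X ✓.
Every preimage lies in τ_X, so f IS continuous.


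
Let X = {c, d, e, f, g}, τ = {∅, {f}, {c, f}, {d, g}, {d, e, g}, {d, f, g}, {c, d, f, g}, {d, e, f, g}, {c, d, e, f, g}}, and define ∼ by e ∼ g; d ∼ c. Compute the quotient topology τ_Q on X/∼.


X/∼ = {[c=d], [e=g], [f]}; |τ_Q| = 3.

Equivalence classes: [c=d], [e=g], [f].
Quotient map π: X → X/∼ sends c ↦ [c=d], d ↦ [c=d], e ↦ [e=g], f ↦ [f], g ↦ [e=g].
For each subset V ⊆ X/∼, compute π^{-1}(V) ⊆ X and check whether π^{-1}(V) ∈ τ. V is open in τ_Q iff π^{-1}(V) ∈ τ.
  V = {}: π^{-1}(V) = ∅ ∈ τ ✓.
  V = {[c=d]}: π^{-1}(V) = {c, d} ∉ τ ✗.
  V = {[e=g]}: π^{-1}(V) = {e, g} ∉ τ ✗.
  V = {[c=d], [e=g]}: π^{-1}(V) = {c, d, e, g} ∉ τ ✗.
  V = {[f]}: π^{-1}(V) = {f} ∈ τ ✓.
  V = {[c=d], [f]}: π^{-1}(V) = {c, d, f} ∉ τ ✗.
  V = {[e=g], [f]}: π^{-1}(V) = {e, f, g} ∉ τ ✗.
  V = {[c=d], [e=g], [f]}: π^{-1}(V) = {c, d, e, f, g} ∈ τ ✓.
Open sets in the quotient: τ_Q = {{}, {[f]}, {[c=d], [e=g], [f]}} (3 elements).


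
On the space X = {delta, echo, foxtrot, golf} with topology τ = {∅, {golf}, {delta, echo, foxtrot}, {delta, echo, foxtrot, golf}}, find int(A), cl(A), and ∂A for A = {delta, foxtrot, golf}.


int(A) = {golf}, cl(A) = {delta, echo, foxtrot, golf}, ∂A = {delta, echo, foxtrot}.

Closed sets in (X, τ) are complements of opens:
  closed(X, τ) = {∅, {golf}, {delta, echo, foxtrot}, {delta, echo, foxtrot, golf}}.
int(A) = ⋃ {U ∈ τ : U ⊆ A}. Opens contained in A: ∅, {golf}.
Taking the union of these: int(A) = {golf}.
cl(A) = ⋂ {C closed : A ⊆ C}. Closed sets containing A: {delta, echo, foxtrot, golf}.
Intersecting these: cl(A) = {delta, echo, foxtrot, golf}.
∂A = cl(A) ∖ int(A) = {delta, echo, foxtrot, golf} ∖ {golf} = {delta, echo, foxtrot}.


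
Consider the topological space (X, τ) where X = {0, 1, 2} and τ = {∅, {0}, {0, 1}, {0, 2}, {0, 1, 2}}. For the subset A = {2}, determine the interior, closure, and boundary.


int(A) = ∅, cl(A) = {2}, ∂A = {2}.

Closed sets in (X, τ) are complements of opens:
  closed(X, τ) = {∅, {1}, {2}, {1, 2}, {0, 1, 2}}.
int(A) = ⋃ {U ∈ τ : U ⊆ A}. Opens contained in A: ∅.
Taking the union of these: int(A) = ∅.
cl(A) = ⋂ {C closed : A ⊆ C}. Closed sets containing A: {2}, {1, 2}, {0, 1, 2}.
Intersecting these: cl(A) = {2}.
∂A = cl(A) ∖ int(A) = {2} ∖ ∅ = {2}.


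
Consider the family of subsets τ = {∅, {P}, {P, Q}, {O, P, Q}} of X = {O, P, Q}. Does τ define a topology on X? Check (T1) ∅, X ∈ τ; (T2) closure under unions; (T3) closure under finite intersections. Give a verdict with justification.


τ IS a topology on X.

Axiom (T1): ∅ ∈ τ? Yes; X ∈ τ? Yes.
Axiom (T2/T3): check pairwise unions and intersections of members of τ.
All pairwise intersections and unions checked — each lies in τ. Therefore τ satisfies (T1), (T2), (T3): it IS a topology on X.


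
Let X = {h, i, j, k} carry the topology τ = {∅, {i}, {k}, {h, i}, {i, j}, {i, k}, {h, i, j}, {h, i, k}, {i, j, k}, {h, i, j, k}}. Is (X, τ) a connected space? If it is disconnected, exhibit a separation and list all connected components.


(X, τ) is disconnected; components = [{k}, {h, i, j}].

Find clopen sets (U ∈ τ with X ∖ U ∈ τ):
  U = ∅, X ∖ U = {h, i, j, k} — both open, so U is clopen.
  U = {k}, X ∖ U = {h, i, j} — both open, so U is clopen.
  U = {h, i, j}, X ∖ U = {k} — both open, so U is clopen.
  U = {h, i, j, k}, X ∖ U = ∅ — both open, so U is clopen.
Nontrivial clopen(s) exist: e.g. {h, i, j}. So (X, τ) is disconnected.
Compute connected components by grouping points that agree on all clopens:
  component: {k}
  component: {h, i, j}


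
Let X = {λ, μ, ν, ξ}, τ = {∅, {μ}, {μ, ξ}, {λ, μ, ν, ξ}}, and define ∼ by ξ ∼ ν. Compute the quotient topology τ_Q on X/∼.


X/∼ = {[λ], [μ], [ν=ξ]}; |τ_Q| = 3.

Equivalence classes: [λ], [μ], [ν=ξ].
Quotient map π: X → X/∼ sends λ ↦ [λ], μ ↦ [μ], ν ↦ [ν=ξ], ξ ↦ [ν=ξ].
For each subset V ⊆ X/∼, compute π^{-1}(V) ⊆ X and check whether π^{-1}(V) ∈ τ. V is open in τ_Q iff π^{-1}(V) ∈ τ.
  V = {}: π^{-1}(V) = ∅ ∈ τ ✓.
  V = {[λ]}: π^{-1}(V) = {λ} ∉ τ ✗.
  V = {[μ]}: π^{-1}(V) = {μ} ∈ τ ✓.
  V = {[λ], [μ]}: π^{-1}(V) = {λ, μ} ∉ τ ✗.
  V = {[ν=ξ]}: π^{-1}(V) = {ν, ξ} ∉ τ ✗.
  V = {[λ], [ν=ξ]}: π^{-1}(V) = {λ, ν, ξ} ∉ τ ✗.
  V = {[μ], [ν=ξ]}: π^{-1}(V) = {μ, ν, ξ} ∉ τ ✗.
  V = {[λ], [μ], [ν=ξ]}: π^{-1}(V) = {λ, μ, ν, ξ} ∈ τ ✓.
Open sets in the quotient: τ_Q = {{}, {[μ]}, {[λ], [μ], [ν=ξ]}} (3 elements).


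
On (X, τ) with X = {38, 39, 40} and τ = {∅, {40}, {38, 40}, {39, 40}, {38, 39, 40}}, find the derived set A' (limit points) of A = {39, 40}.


A' = {38, 39}

For each x ∈ X, list the open sets U ∈ τ with x ∈ U, then check whether U ∩ (A ∖ {x}) ≠ ∅ for every such U.
  x = 38: opens ∋ x are {38, 40}, {38, 39, 40}; each meets A ∖ {38}, so x IS a limit point.
  x = 39: opens ∋ x are {39, 40}, {38, 39, 40}; each meets A ∖ {39}, so x IS a limit point.
  x = 40: open {40} ∋ x has {40} ∩ (A ∖ {40}) = ∅, so x is NOT a limit point.
Collecting: A' = {38, 39}.


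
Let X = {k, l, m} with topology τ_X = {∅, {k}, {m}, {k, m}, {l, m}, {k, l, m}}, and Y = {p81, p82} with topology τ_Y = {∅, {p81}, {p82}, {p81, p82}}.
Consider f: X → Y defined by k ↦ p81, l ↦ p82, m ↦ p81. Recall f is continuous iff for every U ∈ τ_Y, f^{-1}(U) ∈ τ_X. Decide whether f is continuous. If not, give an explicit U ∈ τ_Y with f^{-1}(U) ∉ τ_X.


f is NOT continuous.

Compute f^{-1}(U) for each U ∈ τ_Y:
  U = ∅: f^{-1}(U) = ∅ ∈ τ_X ✓.
  U = {p81}: f^{-1}(U) = {k, m} ∈ τ_X ✓.
  U = {p82}: f^{-1}(U) = {l} ∉ τ_X ✗.
  U = {p81, p82}: f^{-1}(U) = {k, l, m} ∈ τ_X ✓.
Found U = {p82} with f^{-1}(U) = {l} not in τ_X. Therefore f is NOT continuous.


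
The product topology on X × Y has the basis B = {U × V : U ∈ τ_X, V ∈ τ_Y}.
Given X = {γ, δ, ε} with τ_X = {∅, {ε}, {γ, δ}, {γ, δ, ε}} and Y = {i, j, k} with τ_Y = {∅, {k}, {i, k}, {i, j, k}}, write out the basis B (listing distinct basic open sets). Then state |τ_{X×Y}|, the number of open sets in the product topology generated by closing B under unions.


Basis B = {∅ × ∅, {ε} × {k}, {γ, δ} × {k}, {ε} × {i, k}, {γ, δ, ε} × {k}, {ε} × {i, j, k}, {γ, δ} × {i, k}, {γ, δ} × {i, j, k}, {γ, δ, ε} × {i, k}, {γ, δ, ε} × {i, j, k}}; |τ_{X×Y}| = 16.

Enumerate products U × V with U ∈ τ_X, V ∈ τ_Y (deduplicated):
  ∅ × ∅ = {} (∅)
  {ε} × {k} = {(ε,k)}
  {γ, δ} × {k} = {(γ,k), (δ,k)}
  {ε} × {i, k} = {(ε,i), (ε,k)}
  {γ, δ, ε} × {k} = {(γ,k), (δ,k), (ε,k)}
  {ε} × {i, j, k} = {(ε,i), (ε,j), (ε,k)}
  {γ, δ} × {i, k} = {(γ,i), (γ,k), (δ,i), (δ,k)}
  {γ, δ} × {i, j, k} = {(γ,i), (γ,j), (γ,k), (δ,i), (δ,j), (δ,k)}
  {γ, δ, ε} × {i, k} = {(γ,i), (γ,k), (δ,i), (δ,k), (ε,i), (ε,k)}
  {γ, δ, ε} × {i, j, k} = {(γ,i), (γ,j), (γ,k), (δ,i), (δ,j), (δ,k), (ε,i), (ε,j), (ε,k)}
These 10 distinct sets form the basis B.
Close under arbitrary unions to get τ_{X×Y}; counting gives |τ_{X×Y}| = 16.


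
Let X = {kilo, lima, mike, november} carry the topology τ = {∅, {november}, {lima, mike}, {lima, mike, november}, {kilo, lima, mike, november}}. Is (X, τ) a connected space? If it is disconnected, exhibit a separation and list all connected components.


(X, τ) is connected.

Find clopen sets (U ∈ τ with X ∖ U ∈ τ):
  U = ∅, X ∖ U = {kilo, lima, mike, november} — both open, so U is clopen.
  U = {kilo, lima, mike, november}, X ∖ U = ∅ — both open, so U is clopen.
Only trivial clopens (∅ and X) exist, so (X, τ) is connected.
Compute connected components by grouping points that agree on all clopens:
  component: {kilo, lima, mike, november}


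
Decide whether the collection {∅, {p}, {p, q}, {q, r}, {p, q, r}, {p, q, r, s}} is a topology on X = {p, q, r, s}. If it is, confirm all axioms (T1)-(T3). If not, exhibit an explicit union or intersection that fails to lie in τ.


τ is NOT a topology on X.

Axiom (T1): ∅ ∈ τ? Yes; X ∈ τ? Yes.
Axiom (T2/T3): check pairwise unions and intersections of members of τ.
Counterexample for (T3): {p, q} ∩ {q, r} = {q} ∉ τ. Therefore τ is NOT a topology.


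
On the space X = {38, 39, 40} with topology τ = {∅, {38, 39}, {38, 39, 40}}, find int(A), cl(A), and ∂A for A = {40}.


int(A) = ∅, cl(A) = {40}, ∂A = {40}.

Closed sets in (X, τ) are complements of opens:
  closed(X, τ) = {∅, {40}, {38, 39, 40}}.
int(A) = ⋃ {U ∈ τ : U ⊆ A}. Opens contained in A: ∅.
Taking the union of these: int(A) = ∅.
cl(A) = ⋂ {C closed : A ⊆ C}. Closed sets containing A: {40}, {38, 39, 40}.
Intersecting these: cl(A) = {40}.
∂A = cl(A) ∖ int(A) = {40} ∖ ∅ = {40}.


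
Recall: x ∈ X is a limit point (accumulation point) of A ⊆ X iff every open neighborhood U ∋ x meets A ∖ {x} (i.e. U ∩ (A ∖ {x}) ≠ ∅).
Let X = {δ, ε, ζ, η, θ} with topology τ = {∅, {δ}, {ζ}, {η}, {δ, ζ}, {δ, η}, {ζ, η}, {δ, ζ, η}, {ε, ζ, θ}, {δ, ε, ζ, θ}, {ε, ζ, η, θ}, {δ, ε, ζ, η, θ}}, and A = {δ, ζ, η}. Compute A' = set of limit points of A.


A' = {ε, θ}

For each x ∈ X, list the open sets U ∈ τ with x ∈ U, then check whether U ∩ (A ∖ {x}) ≠ ∅ for every such U.
  x = δ: open {δ} ∋ x has {δ} ∩ (A ∖ {δ}) = ∅, so x is NOT a limit point.
  x = ε: opens ∋ x are {ε, ζ, θ}, {δ, ε, ζ, θ}, {ε, ζ, η, θ}, {δ, ε, ζ, η, θ}; each meets A ∖ {ε}, so x IS a limit point.
  x = ζ: open {ζ} ∋ x has {ζ} ∩ (A ∖ {ζ}) = ∅, so x is NOT a limit point.
  x = η: open {η} ∋ x has {η} ∩ (A ∖ {η}) = ∅, so x is NOT a limit point.
  x = θ: opens ∋ x are {ε, ζ, θ}, {δ, ε, ζ, θ}, {ε, ζ, η, θ}, {δ, ε, ζ, η, θ}; each meets A ∖ {θ}, so x IS a limit point.
Collecting: A' = {ε, θ}.


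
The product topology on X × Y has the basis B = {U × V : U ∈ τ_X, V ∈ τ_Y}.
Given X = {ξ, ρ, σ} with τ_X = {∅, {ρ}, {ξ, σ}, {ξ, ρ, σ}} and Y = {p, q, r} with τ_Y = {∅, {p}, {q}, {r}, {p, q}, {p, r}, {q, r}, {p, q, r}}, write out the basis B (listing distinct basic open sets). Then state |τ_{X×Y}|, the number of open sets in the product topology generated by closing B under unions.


Basis B = {∅ × ∅, {ρ} × {p}, {ρ} × {q}, {ρ} × {r}, {ξ, σ} × {p}, {ξ, σ} × {q}, {ξ, σ} × {r}, {ρ} × {p, q}, {ρ} × {p, r}, {ρ} × {q, r}, {ξ, ρ, σ} × {p}, {ξ, ρ, σ} × {q}, {ξ, ρ, σ} × {r}, {ρ} × {p, q, r}, {ξ, σ} × {p, q}, {ξ, σ} × {p, r}, {ξ, σ} × {q, r}, {ξ, σ} × {p, q, r}, {ξ, ρ, σ} × {p, q}, {ξ, ρ, σ} × {p, r}, {ξ, ρ, σ} × {q, r}, {ξ, ρ, σ} × {p, q, r}}; |τ_{X×Y}| = 64.

Enumerate products U × V with U ∈ τ_X, V ∈ τ_Y (deduplicated):
  ∅ × ∅ = {} (∅)
  {ρ} × {p} = {(ρ,p)}
  {ρ} × {q} = {(ρ,q)}
  {ρ} × {r} = {(ρ,r)}
  {ξ, σ} × {p} = {(ξ,p), (σ,p)}
  {ξ, σ} × {q} = {(ξ,q), (σ,q)}
  {ξ, σ} × {r} = {(ξ,r), (σ,r)}
  {ρ} × {p, q} = {(ρ,p), (ρ,q)}
  {ρ} × {p, r} = {(ρ,p), (ρ,r)}
  {ρ} × {q, r} = {(ρ,q), (ρ,r)}
  {ξ, ρ, σ} × {p} = {(ξ,p), (ρ,p), (σ,p)}
  {ξ, ρ, σ} × {q} = {(ξ,q), (ρ,q), (σ,q)}
  {ξ, ρ, σ} × {r} = {(ξ,r), (ρ,r), (σ,r)}
  {ρ} × {p, q, r} = {(ρ,p), (ρ,q), (ρ,r)}
  {ξ, σ} × {p, q} = {(ξ,p), (ξ,q), (σ,p), (σ,q)}
  {ξ, σ} × {p, r} = {(ξ,p), (ξ,r), (σ,p), (σ,r)}
  {ξ, σ} × {q, r} = {(ξ,q), (ξ,r), (σ,q), (σ,r)}
  {ξ, σ} × {p, q, r} = {(ξ,p), (ξ,q), (ξ,r), (σ,p), (σ,q), (σ,r)}
  {ξ, ρ, σ} × {p, q} = {(ξ,p), (ξ,q), (ρ,p), (ρ,q), (σ,p), (σ,q)}
  {ξ, ρ, σ} × {p, r} = {(ξ,p), (ξ,r), (ρ,p), (ρ,r), (σ,p), (σ,r)}
  {ξ, ρ, σ} × {q, r} = {(ξ,q), (ξ,r), (ρ,q), (ρ,r), (σ,q), (σ,r)}
  {ξ, ρ, σ} × {p, q, r} = {(ξ,p), (ξ,q), (ξ,r), (ρ,p), (ρ,q), (ρ,r), (σ,p), (σ,q), (σ,r)}
These 22 distinct sets form the basis B.
Close under arbitrary unions to get τ_{X×Y}; counting gives |τ_{X×Y}| = 64.


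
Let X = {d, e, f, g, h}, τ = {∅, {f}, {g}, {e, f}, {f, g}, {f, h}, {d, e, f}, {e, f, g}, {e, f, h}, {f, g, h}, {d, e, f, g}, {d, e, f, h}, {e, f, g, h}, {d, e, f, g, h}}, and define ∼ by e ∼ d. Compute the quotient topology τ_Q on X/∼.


X/∼ = {[d=e], [f], [g], [h]}; |τ_Q| = 10.

Equivalence classes: [d=e], [f], [g], [h].
Quotient map π: X → X/∼ sends d ↦ [d=e], e ↦ [d=e], f ↦ [f], g ↦ [g], h ↦ [h].
For each subset V ⊆ X/∼, compute π^{-1}(V) ⊆ X and check whether π^{-1}(V) ∈ τ. V is open in τ_Q iff π^{-1}(V) ∈ τ.
  V = {}: π^{-1}(V) = ∅ ∈ τ ✓.
  V = {[d=e]}: π^{-1}(V) = {d, e} ∉ τ ✗.
  V = {[f]}: π^{-1}(V) = {f} ∈ τ ✓.
  V = {[d=e], [f]}: π^{-1}(V) = {d, e, f} ∈ τ ✓.
  V = {[g]}: π^{-1}(V) = {g} ∈ τ ✓.
  V = {[d=e], [g]}: π^{-1}(V) = {d, e, g} ∉ τ ✗.
  V = {[f], [g]}: π^{-1}(V) = {f, g} ∈ τ ✓.
  V = {[d=e], [f], [g]}: π^{-1}(V) = {d, e, f, g} ∈ τ ✓.
  V = {[h]}: π^{-1}(V) = {h} ∉ τ ✗.
  V = {[d=e], [h]}: π^{-1}(V) = {d, e, h} ∉ τ ✗.
  V = {[f], [h]}: π^{-1}(V) = {f, h} ∈ τ ✓.
  V = {[d=e], [f], [h]}: π^{-1}(V) = {d, e, f, h} ∈ τ ✓.
  V = {[g], [h]}: π^{-1}(V) = {g, h} ∉ τ ✗.
  V = {[d=e], [g], [h]}: π^{-1}(V) = {d, e, g, h} ∉ τ ✗.
  V = {[f], [g], [h]}: π^{-1}(V) = {f, g, h} ∈ τ ✓.
  V = {[d=e], [f], [g], [h]}: π^{-1}(V) = {d, e, f, g, h} ∈ τ ✓.
Open sets in the quotient: τ_Q = {{}, {[f]}, {[d=e], [f]}, {[g]}, {[f], [g]}, {[d=e], [f], [g]}, {[f], [h]}, {[d=e], [f], [h]}, {[f], [g], [h]}, {[d=e], [f], [g], [h]}} (10 elements).


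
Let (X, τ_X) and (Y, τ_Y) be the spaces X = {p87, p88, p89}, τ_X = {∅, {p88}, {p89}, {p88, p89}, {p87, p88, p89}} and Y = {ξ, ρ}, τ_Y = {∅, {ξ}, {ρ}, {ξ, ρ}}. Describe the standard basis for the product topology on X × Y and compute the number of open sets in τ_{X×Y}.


Basis B = {∅ × ∅, {p88} × {ξ}, {p88} × {ρ}, {p89} × {ξ}, {p89} × {ρ}, {p88} × {ξ, ρ}, {p88, p89} × {ξ}, {p88, p89} × {ρ}, {p89} × {ξ, ρ}, {p87, p88, p89} × {ξ}, {p87, p88, p89} × {ρ}, {p88, p89} × {ξ, ρ}, {p87, p88, p89} × {ξ, ρ}}; |τ_{X×Y}| = 25.

Enumerate products U × V with U ∈ τ_X, V ∈ τ_Y (deduplicated):
  ∅ × ∅ = {} (∅)
  {p88} × {ξ} = {(p88,ξ)}
  {p88} × {ρ} = {(p88,ρ)}
  {p89} × {ξ} = {(p89,ξ)}
  {p89} × {ρ} = {(p89,ρ)}
  {p88} × {ξ, ρ} = {(p88,ξ), (p88,ρ)}
  {p88, p89} × {ξ} = {(p88,ξ), (p89,ξ)}
  {p88, p89} × {ρ} = {(p88,ρ), (p89,ρ)}
  {p89} × {ξ, ρ} = {(p89,ξ), (p89,ρ)}
  {p87, p88, p89} × {ξ} = {(p87,ξ), (p88,ξ), (p89,ξ)}
  {p87, p88, p89} × {ρ} = {(p87,ρ), (p88,ρ), (p89,ρ)}
  {p88, p89} × {ξ, ρ} = {(p88,ξ), (p88,ρ), (p89,ξ), (p89,ρ)}
  {p87, p88, p89} × {ξ, ρ} = {(p87,ξ), (p87,ρ), (p88,ξ), (p88,ρ), (p89,ξ), (p89,ρ)}
These 13 distinct sets form the basis B.
Close under arbitrary unions to get τ_{X×Y}; counting gives |τ_{X×Y}| = 25.


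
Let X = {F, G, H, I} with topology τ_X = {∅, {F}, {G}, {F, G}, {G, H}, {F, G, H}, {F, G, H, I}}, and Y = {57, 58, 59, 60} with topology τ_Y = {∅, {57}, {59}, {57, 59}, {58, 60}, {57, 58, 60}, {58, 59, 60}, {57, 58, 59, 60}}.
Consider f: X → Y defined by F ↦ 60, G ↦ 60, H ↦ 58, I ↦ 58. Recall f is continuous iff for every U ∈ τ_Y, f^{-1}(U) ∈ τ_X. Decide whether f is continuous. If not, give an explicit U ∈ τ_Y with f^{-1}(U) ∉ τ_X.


f IS continuous.

Compute f^{-1}(U) for each U ∈ τ_Y:
  U = ∅: f^{-1}(U) = ∅ ∈ τ_X ✓.
  U = {57}: f^{-1}(U) = ∅ ∈ τ_X ✓.
  U = {59}: f^{-1}(U) = ∅ ∈ τ_X ✓.
  U = {57, 59}: f^{-1}(U) = ∅ ∈ τ_X ✓.
  U = {58, 60}: f^{-1}(U) = {F, G, H, I} ∈ τ_X ✓.
  U = {57, 58, 60}: f^{-1}(U) = {F, G, H, I} ∈ τ_X ✓.
  U = {58, 59, 60}: f^{-1}(U) = {F, G, H, I} ∈ τ_X ✓.
  U = {57, 58, 59, 60}: f^{-1}(U) = {F, G, H, I} ∈ τ_X ✓.
Every preimage lies in τ_X, so f IS continuous.


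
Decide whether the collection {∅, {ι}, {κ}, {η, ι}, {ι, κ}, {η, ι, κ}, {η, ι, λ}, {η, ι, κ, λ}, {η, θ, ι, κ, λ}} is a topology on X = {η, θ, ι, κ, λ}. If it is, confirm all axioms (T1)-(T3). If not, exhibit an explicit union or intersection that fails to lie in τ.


τ IS a topology on X.

Axiom (T1): ∅ ∈ τ? Yes; X ∈ τ? Yes.
Axiom (T2/T3): check pairwise unions and intersections of members of τ.
All pairwise intersections and unions checked — each lies in τ. Therefore τ satisfies (T1), (T2), (T3): it IS a topology on X.


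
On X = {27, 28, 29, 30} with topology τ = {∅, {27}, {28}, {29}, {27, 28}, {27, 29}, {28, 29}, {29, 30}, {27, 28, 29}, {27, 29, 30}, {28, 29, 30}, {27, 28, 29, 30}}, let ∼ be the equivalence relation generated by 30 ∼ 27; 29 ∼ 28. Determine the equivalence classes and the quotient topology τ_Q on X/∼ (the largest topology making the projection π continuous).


X/∼ = {[27=30], [28=29]}; |τ_Q| = 3.

Equivalence classes: [27=30], [28=29].
Quotient map π: X → X/∼ sends 27 ↦ [27=30], 28 ↦ [28=29], 29 ↦ [28=29], 30 ↦ [27=30].
For each subset V ⊆ X/∼, compute π^{-1}(V) ⊆ X and check whether π^{-1}(V) ∈ τ. V is open in τ_Q iff π^{-1}(V) ∈ τ.
  V = {}: π^{-1}(V) = ∅ ∈ τ ✓.
  V = {[27=30]}: π^{-1}(V) = {27, 30} ∉ τ ✗.
  V = {[28=29]}: π^{-1}(V) = {28, 29} ∈ τ ✓.
  V = {[27=30], [28=29]}: π^{-1}(V) = {27, 28, 29, 30} ∈ τ ✓.
Open sets in the quotient: τ_Q = {{}, {[28=29]}, {[27=30], [28=29]}} (3 elements).


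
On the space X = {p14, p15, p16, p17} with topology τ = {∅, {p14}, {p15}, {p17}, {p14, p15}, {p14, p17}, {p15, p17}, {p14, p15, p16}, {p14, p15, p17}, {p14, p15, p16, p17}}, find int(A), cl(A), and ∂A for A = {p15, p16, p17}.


int(A) = {p15, p17}, cl(A) = {p15, p16, p17}, ∂A = {p16}.

Closed sets in (X, τ) are complements of opens:
  closed(X, τ) = {∅, {p16}, {p17}, {p14, p16}, {p15, p16}, {p16, p17}, {p14, p15, p16}, {p14, p16, p17}, {p15, p16, p17}, {p14, p15, p16, p17}}.
int(A) = ⋃ {U ∈ τ : U ⊆ A}. Opens contained in A: ∅, {p15}, {p17}, {p15, p17}.
Taking the union of these: int(A) = {p15, p17}.
cl(A) = ⋂ {C closed : A ⊆ C}. Closed sets containing A: {p15, p16, p17}, {p14, p15, p16, p17}.
Intersecting these: cl(A) = {p15, p16, p17}.
∂A = cl(A) ∖ int(A) = {p15, p16, p17} ∖ {p15, p17} = {p16}.


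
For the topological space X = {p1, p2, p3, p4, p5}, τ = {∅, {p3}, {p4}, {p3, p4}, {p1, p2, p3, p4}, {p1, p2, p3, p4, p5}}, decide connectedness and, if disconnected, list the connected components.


(X, τ) is connected.

Find clopen sets (U ∈ τ with X ∖ U ∈ τ):
  U = ∅, X ∖ U = {p1, p2, p3, p4, p5} — both open, so U is clopen.
  U = {p1, p2, p3, p4, p5}, X ∖ U = ∅ — both open, so U is clopen.
Only trivial clopens (∅ and X) exist, so (X, τ) is connected.
Compute connected components by grouping points that agree on all clopens:
  component: {p1, p2, p3, p4, p5}


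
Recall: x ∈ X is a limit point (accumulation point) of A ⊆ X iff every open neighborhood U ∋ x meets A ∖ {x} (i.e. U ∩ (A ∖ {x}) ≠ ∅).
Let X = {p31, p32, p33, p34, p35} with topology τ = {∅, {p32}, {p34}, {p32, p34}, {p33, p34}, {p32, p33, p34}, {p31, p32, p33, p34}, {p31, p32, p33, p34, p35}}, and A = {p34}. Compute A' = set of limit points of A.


A' = {p31, p33, p35}

For each x ∈ X, list the open sets U ∈ τ with x ∈ U, then check whether U ∩ (A ∖ {x}) ≠ ∅ for every such U.
  x = p31: opens ∋ x are {p31, p32, p33, p34}, {p31, p32, p33, p34, p35}; each meets A ∖ {p31}, so x IS a limit point.
  x = p32: open {p32} ∋ x has {p32} ∩ (A ∖ {p32}) = ∅, so x is NOT a limit point.
  x = p33: opens ∋ x are {p33, p34}, {p32, p33, p34}, {p31, p32, p33, p34}, {p31, p32, p33, p34, p35}; each meets A ∖ {p33}, so x IS a limit point.
  x = p34: open {p34} ∋ x has {p34} ∩ (A ∖ {p34}) = ∅, so x is NOT a limit point.
  x = p35: opens ∋ x are {p31, p32, p33, p34, p35}; each meets A ∖ {p35}, so x IS a limit point.
Collecting: A' = {p31, p33, p35}.


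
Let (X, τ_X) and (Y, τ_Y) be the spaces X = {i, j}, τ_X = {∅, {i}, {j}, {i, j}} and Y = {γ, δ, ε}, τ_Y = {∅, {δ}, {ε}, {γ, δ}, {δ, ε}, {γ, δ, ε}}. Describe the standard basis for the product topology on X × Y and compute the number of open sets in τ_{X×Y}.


Basis B = {∅ × ∅, {i} × {δ}, {i} × {ε}, {j} × {δ}, {j} × {ε}, {i} × {γ, δ}, {i} × {δ, ε}, {i, j} × {δ}, {i, j} × {ε}, {j} × {γ, δ}, {j} × {δ, ε}, {i} × {γ, δ, ε}, {j} × {γ, δ, ε}, {i, j} × {γ, δ}, {i, j} × {δ, ε}, {i, j} × {γ, δ, ε}}; |τ_{X×Y}| = 36.

Enumerate products U × V with U ∈ τ_X, V ∈ τ_Y (deduplicated):
  ∅ × ∅ = {} (∅)
  {i} × {δ} = {(i,δ)}
  {i} × {ε} = {(i,ε)}
  {j} × {δ} = {(j,δ)}
  {j} × {ε} = {(j,ε)}
  {i} × {γ, δ} = {(i,γ), (i,δ)}
  {i} × {δ, ε} = {(i,δ), (i,ε)}
  {i, j} × {δ} = {(i,δ), (j,δ)}
  {i, j} × {ε} = {(i,ε), (j,ε)}
  {j} × {γ, δ} = {(j,γ), (j,δ)}
  {j} × {δ, ε} = {(j,δ), (j,ε)}
  {i} × {γ, δ, ε} = {(i,γ), (i,δ), (i,ε)}
  {j} × {γ, δ, ε} = {(j,γ), (j,δ), (j,ε)}
  {i, j} × {γ, δ} = {(i,γ), (i,δ), (j,γ), (j,δ)}
  {i, j} × {δ, ε} = {(i,δ), (i,ε), (j,δ), (j,ε)}
  {i, j} × {γ, δ, ε} = {(i,γ), (i,δ), (i,ε), (j,γ), (j,δ), (j,ε)}
These 16 distinct sets form the basis B.
Close under arbitrary unions to get τ_{X×Y}; counting gives |τ_{X×Y}| = 36.


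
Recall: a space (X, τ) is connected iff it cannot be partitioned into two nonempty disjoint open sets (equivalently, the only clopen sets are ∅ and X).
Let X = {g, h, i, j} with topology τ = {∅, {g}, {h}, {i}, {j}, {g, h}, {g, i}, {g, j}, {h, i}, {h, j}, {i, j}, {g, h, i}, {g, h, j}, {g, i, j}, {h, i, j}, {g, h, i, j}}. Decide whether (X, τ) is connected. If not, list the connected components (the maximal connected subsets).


(X, τ) is disconnected; components = [{g}, {h}, {i}, {j}].

Find clopen sets (U ∈ τ with X ∖ U ∈ τ):
  U = ∅, X ∖ U = {g, h, i, j} — both open, so U is clopen.
  U = {g}, X ∖ U = {h, i, j} — both open, so U is clopen.
  U = {h}, X ∖ U = {g, i, j} — both open, so U is clopen.
  U = {i}, X ∖ U = {g, h, j} — both open, so U is clopen.
  U = {j}, X ∖ U = {g, h, i} — both open, so U is clopen.
  U = {g, h}, X ∖ U = {i, j} — both open, so U is clopen.
  U = {g, i}, X ∖ U = {h, j} — both open, so U is clopen.
  U = {g, j}, X ∖ U = {h, i} — both open, so U is clopen.
  U = {h, i}, X ∖ U = {g, j} — both open, so U is clopen.
  U = {h, j}, X ∖ U = {g, i} — both open, so U is clopen.
  U = {i, j}, X ∖ U = {g, h} — both open, so U is clopen.
  U = {g, h, i}, X ∖ U = {j} — both open, so U is clopen.
  U = {g, h, j}, X ∖ U = {i} — both open, so U is clopen.
  U = {g, i, j}, X ∖ U = {h} — both open, so U is clopen.
  U = {h, i, j}, X ∖ U = {g} — both open, so U is clopen.
  U = {g, h, i, j}, X ∖ U = ∅ — both open, so U is clopen.
Nontrivial clopen(s) exist: e.g. {i, j}. So (X, τ) is disconnected.
Compute connected components by grouping points that agree on all clopens:
  component: {g}
  component: {h}
  component: {i}
  component: {j}


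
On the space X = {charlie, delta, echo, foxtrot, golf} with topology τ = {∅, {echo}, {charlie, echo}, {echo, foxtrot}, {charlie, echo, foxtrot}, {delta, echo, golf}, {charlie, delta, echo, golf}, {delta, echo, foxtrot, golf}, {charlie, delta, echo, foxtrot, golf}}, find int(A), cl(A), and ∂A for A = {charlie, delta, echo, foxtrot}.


int(A) = {charlie, echo, foxtrot}, cl(A) = {charlie, delta, echo, foxtrot, golf}, ∂A = {delta, golf}.

Closed sets in (X, τ) are complements of opens:
  closed(X, τ) = {∅, {charlie}, {foxtrot}, {charlie, foxtrot}, {delta, golf}, {charlie, delta, golf}, {delta, foxtrot, golf}, {charlie, delta, foxtrot, golf}, {charlie, delta, echo, foxtrot, golf}}.
int(A) = ⋃ {U ∈ τ : U ⊆ A}. Opens contained in A: ∅, {echo}, {charlie, echo}, {echo, foxtrot}, {charlie, echo, foxtrot}.
Taking the union of these: int(A) = {charlie, echo, foxtrot}.
cl(A) = ⋂ {C closed : A ⊆ C}. Closed sets containing A: {charlie, delta, echo, foxtrot, golf}.
Intersecting these: cl(A) = {charlie, delta, echo, foxtrot, golf}.
∂A = cl(A) ∖ int(A) = {charlie, delta, echo, foxtrot, golf} ∖ {charlie, echo, foxtrot} = {delta, golf}.


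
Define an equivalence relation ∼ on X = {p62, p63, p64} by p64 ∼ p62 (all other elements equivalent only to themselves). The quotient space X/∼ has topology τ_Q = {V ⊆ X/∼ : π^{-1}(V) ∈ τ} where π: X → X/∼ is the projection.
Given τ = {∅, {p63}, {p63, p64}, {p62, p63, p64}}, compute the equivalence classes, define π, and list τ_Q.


X/∼ = {[p62=p64], [p63]}; |τ_Q| = 3.

Equivalence classes: [p62=p64], [p63].
Quotient map π: X → X/∼ sends p62 ↦ [p62=p64], p63 ↦ [p63], p64 ↦ [p62=p64].
For each subset V ⊆ X/∼, compute π^{-1}(V) ⊆ X and check whether π^{-1}(V) ∈ τ. V is open in τ_Q iff π^{-1}(V) ∈ τ.
  V = {}: π^{-1}(V) = ∅ ∈ τ ✓.
  V = {[p62=p64]}: π^{-1}(V) = {p62, p64} ∉ τ ✗.
  V = {[p63]}: π^{-1}(V) = {p63} ∈ τ ✓.
  V = {[p62=p64], [p63]}: π^{-1}(V) = {p62, p63, p64} ∈ τ ✓.
Open sets in the quotient: τ_Q = {{}, {[p63]}, {[p62=p64], [p63]}} (3 elements).


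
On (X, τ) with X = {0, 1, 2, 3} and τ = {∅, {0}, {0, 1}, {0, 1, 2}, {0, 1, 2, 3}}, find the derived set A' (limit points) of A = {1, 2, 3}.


A' = {2, 3}

For each x ∈ X, list the open sets U ∈ τ with x ∈ U, then check whether U ∩ (A ∖ {x}) ≠ ∅ for every such U.
  x = 0: open {0} ∋ x has {0} ∩ (A ∖ {0}) = ∅, so x is NOT a limit point.
  x = 1: open {0, 1} ∋ x has {0, 1} ∩ (A ∖ {1}) = ∅, so x is NOT a limit point.
  x = 2: opens ∋ x are {0, 1, 2}, {0, 1, 2, 3}; each meets A ∖ {2}, so x IS a limit point.
  x = 3: opens ∋ x are {0, 1, 2, 3}; each meets A ∖ {3}, so x IS a limit point.
Collecting: A' = {2, 3}.


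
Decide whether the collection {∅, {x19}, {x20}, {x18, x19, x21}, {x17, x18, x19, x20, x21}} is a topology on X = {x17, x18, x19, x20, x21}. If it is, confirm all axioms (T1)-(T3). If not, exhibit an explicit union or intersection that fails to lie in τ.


τ is NOT a topology on X.

Axiom (T1): ∅ ∈ τ? Yes; X ∈ τ? Yes.
Axiom (T2/T3): check pairwise unions and intersections of members of τ.
Counterexample for (T2): {x19} ∪ {x20} = {x19, x20} ∉ τ. Therefore τ is NOT a topology.


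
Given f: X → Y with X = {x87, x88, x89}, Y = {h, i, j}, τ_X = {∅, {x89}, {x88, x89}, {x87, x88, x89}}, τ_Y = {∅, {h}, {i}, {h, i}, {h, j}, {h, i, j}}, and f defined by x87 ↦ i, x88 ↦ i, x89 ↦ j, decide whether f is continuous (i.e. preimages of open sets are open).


f is NOT continuous.

Compute f^{-1}(U) for each U ∈ τ_Y:
  U = ∅: f^{-1}(U) = ∅ ∈ τ_X ✓.
  U = {h}: f^{-1}(U) = ∅ ∈ τ_X ✓.
  U = {i}: f^{-1}(U) = {x87, x88} ∉ τ_X ✗.
  U = {h, i}: f^{-1}(U) = {x87, x88} ∉ τ_X ✗.
  U = {h, j}: f^{-1}(U) = {x89} ∈ τ_X ✓.
  U = {h, i, j}: f^{-1}(U) = {x87, x88, x89} ∈ τ_X ✓.
Found U = {i} with f^{-1}(U) = {x87, x88} not in τ_X. Therefore f is NOT continuous.


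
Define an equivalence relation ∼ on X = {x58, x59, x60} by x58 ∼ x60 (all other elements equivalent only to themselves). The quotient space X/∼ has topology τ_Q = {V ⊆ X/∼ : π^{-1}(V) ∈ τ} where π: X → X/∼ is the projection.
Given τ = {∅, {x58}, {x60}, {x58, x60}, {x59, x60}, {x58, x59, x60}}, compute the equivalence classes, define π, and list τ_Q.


X/∼ = {[x58=x60], [x59]}; |τ_Q| = 3.

Equivalence classes: [x58=x60], [x59].
Quotient map π: X → X/∼ sends x58 ↦ [x58=x60], x59 ↦ [x59], x60 ↦ [x58=x60].
For each subset V ⊆ X/∼, compute π^{-1}(V) ⊆ X and check whether π^{-1}(V) ∈ τ. V is open in τ_Q iff π^{-1}(V) ∈ τ.
  V = {}: π^{-1}(V) = ∅ ∈ τ ✓.
  V = {[x58=x60]}: π^{-1}(V) = {x58, x60} ∈ τ ✓.
  V = {[x59]}: π^{-1}(V) = {x59} ∉ τ ✗.
  V = {[x58=x60], [x59]}: π^{-1}(V) = {x58, x59, x60} ∈ τ ✓.
Open sets in the quotient: τ_Q = {{}, {[x58=x60]}, {[x58=x60], [x59]}} (3 elements).


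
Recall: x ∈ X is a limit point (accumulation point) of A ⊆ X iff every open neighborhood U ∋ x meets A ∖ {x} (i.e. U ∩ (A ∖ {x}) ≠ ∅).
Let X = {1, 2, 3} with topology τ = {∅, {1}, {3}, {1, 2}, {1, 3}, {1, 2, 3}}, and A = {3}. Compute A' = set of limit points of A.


A' = ∅

For each x ∈ X, list the open sets U ∈ τ with x ∈ U, then check whether U ∩ (A ∖ {x}) ≠ ∅ for every such U.
  x = 1: open {1} ∋ x has {1} ∩ (A ∖ {1}) = ∅, so x is NOT a limit point.
  x = 2: open {1, 2} ∋ x has {1, 2} ∩ (A ∖ {2}) = ∅, so x is NOT a limit point.
  x = 3: open {3} ∋ x has {3} ∩ (A ∖ {3}) = ∅, so x is NOT a limit point.
Collecting: A' = ∅.


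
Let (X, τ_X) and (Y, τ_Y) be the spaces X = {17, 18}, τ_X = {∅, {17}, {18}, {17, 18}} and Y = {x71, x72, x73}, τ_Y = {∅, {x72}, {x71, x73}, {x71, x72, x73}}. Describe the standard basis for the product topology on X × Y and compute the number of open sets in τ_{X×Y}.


Basis B = {∅ × ∅, {17} × {x72}, {18} × {x72}, {17} × {x71, x73}, {17, 18} × {x72}, {18} × {x71, x73}, {17} × {x71, x72, x73}, {18} × {x71, x72, x73}, {17, 18} × {x71, x73}, {17, 18} × {x71, x72, x73}}; |τ_{X×Y}| = 16.

Enumerate products U × V with U ∈ τ_X, V ∈ τ_Y (deduplicated):
  ∅ × ∅ = {} (∅)
  {17} × {x72} = {(17,x72)}
  {18} × {x72} = {(18,x72)}
  {17} × {x71, x73} = {(17,x71), (17,x73)}
  {17, 18} × {x72} = {(17,x72), (18,x72)}
  {18} × {x71, x73} = {(18,x71), (18,x73)}
  {17} × {x71, x72, x73} = {(17,x71), (17,x72), (17,x73)}
  {18} × {x71, x72, x73} = {(18,x71), (18,x72), (18,x73)}
  {17, 18} × {x71, x73} = {(17,x71), (17,x73), (18,x71), (18,x73)}
  {17, 18} × {x71, x72, x73} = {(17,x71), (17,x72), (17,x73), (18,x71), (18,x72), (18,x73)}
These 10 distinct sets form the basis B.
Close under arbitrary unions to get τ_{X×Y}; counting gives |τ_{X×Y}| = 16.


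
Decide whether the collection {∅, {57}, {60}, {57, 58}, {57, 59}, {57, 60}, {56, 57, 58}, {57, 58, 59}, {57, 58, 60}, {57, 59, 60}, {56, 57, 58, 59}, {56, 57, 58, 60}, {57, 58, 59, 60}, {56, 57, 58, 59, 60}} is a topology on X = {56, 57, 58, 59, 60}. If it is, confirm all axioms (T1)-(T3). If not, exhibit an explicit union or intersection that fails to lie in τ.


τ IS a topology on X.

Axiom (T1): ∅ ∈ τ? Yes; X ∈ τ? Yes.
Axiom (T2/T3): check pairwise unions and intersections of members of τ.
All pairwise intersections and unions checked — each lies in τ. Therefore τ satisfies (T1), (T2), (T3): it IS a topology on X.


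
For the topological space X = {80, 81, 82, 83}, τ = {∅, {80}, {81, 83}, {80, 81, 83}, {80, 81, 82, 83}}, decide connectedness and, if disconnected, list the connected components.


(X, τ) is connected.

Find clopen sets (U ∈ τ with X ∖ U ∈ τ):
  U = ∅, X ∖ U = {80, 81, 82, 83} — both open, so U is clopen.
  U = {80, 81, 82, 83}, X ∖ U = ∅ — both open, so U is clopen.
Only trivial clopens (∅ and X) exist, so (X, τ) is connected.
Compute connected components by grouping points that agree on all clopens:
  component: {80, 81, 82, 83}


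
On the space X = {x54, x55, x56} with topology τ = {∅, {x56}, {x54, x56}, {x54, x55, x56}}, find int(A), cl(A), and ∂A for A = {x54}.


int(A) = ∅, cl(A) = {x54, x55}, ∂A = {x54, x55}.

Closed sets in (X, τ) are complements of opens:
  closed(X, τ) = {∅, {x55}, {x54, x55}, {x54, x55, x56}}.
int(A) = ⋃ {U ∈ τ : U ⊆ A}. Opens contained in A: ∅.
Taking the union of these: int(A) = ∅.
cl(A) = ⋂ {C closed : A ⊆ C}. Closed sets containing A: {x54, x55}, {x54, x55, x56}.
Intersecting these: cl(A) = {x54, x55}.
∂A = cl(A) ∖ int(A) = {x54, x55} ∖ ∅ = {x54, x55}.


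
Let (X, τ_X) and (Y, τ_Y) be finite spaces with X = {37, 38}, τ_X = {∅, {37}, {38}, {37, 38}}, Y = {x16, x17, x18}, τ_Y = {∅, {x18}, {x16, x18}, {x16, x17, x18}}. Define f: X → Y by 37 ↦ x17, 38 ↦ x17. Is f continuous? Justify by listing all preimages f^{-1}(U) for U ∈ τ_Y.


f IS continuous.

Compute f^{-1}(U) for each U ∈ τ_Y:
  U = ∅: f^{-1}(U) = ∅ ∈ τ_X ✓.
  U = {x18}: f^{-1}(U) = ∅ ∈ τ_X ✓.
  U = {x16, x18}: f^{-1}(U) = ∅ ∈ τ_X ✓.
  U = {x16, x17, x18}: f^{-1}(U) = {37, 38} ∈ τ_X ✓.
Every preimage lies in τ_X, so f IS continuous.


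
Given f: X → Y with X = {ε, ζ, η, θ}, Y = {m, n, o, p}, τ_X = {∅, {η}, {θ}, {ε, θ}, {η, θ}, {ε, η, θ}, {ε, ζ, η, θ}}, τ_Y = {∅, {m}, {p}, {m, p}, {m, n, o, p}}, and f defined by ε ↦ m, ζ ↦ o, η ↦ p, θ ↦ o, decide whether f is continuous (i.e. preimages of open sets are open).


f is NOT continuous.

Compute f^{-1}(U) for each U ∈ τ_Y:
  U = ∅: f^{-1}(U) = ∅ ∈ τ_X ✓.
  U = {m}: f^{-1}(U) = {ε} ∉ τ_X ✗.
  U = {p}: f^{-1}(U) = {η} ∈ τ_X ✓.
  U = {m, p}: f^{-1}(U) = {ε, η} ∉ τ_X ✗.
  U = {m, n, o, p}: f^{-1}(U) = {ε, ζ, η, θ} ∈ τ_X ✓.
Found U = {m} with f^{-1}(U) = {ε} not in τ_X. Therefore f is NOT continuous.


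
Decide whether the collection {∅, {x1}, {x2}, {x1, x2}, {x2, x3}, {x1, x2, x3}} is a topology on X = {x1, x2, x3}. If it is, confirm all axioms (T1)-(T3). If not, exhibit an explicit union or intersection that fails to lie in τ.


τ IS a topology on X.

Axiom (T1): ∅ ∈ τ? Yes; X ∈ τ? Yes.
Axiom (T2/T3): check pairwise unions and intersections of members of τ.
All pairwise intersections and unions checked — each lies in τ. Therefore τ satisfies (T1), (T2), (T3): it IS a topology on X.


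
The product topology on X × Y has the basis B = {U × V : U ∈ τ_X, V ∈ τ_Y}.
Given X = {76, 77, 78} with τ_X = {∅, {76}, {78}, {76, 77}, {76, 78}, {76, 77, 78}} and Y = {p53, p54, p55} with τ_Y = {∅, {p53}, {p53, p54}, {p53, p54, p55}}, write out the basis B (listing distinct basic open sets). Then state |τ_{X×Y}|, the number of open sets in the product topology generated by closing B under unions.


Basis B = {∅ × ∅, {76} × {p53}, {78} × {p53}, {76} × {p53, p54}, {76, 77} × {p53}, {76, 78} × {p53}, {78} × {p53, p54}, {76} × {p53, p54, p55}, {76, 77, 78} × {p53}, {78} × {p53, p54, p55}, {76, 77} × {p53, p54}, {76, 78} × {p53, p54}, {76, 77} × {p53, p54, p55}, {76, 78} × {p53, p54, p55}, {76, 77, 78} × {p53, p54}, {76, 77, 78} × {p53, p54, p55}}; |τ_{X×Y}| = 40.

Enumerate products U × V with U ∈ τ_X, V ∈ τ_Y (deduplicated):
  ∅ × ∅ = {} (∅)
  {76} × {p53} = {(76,p53)}
  {78} × {p53} = {(78,p53)}
  {76} × {p53, p54} = {(76,p53), (76,p54)}
  {76, 77} × {p53} = {(76,p53), (77,p53)}
  {76, 78} × {p53} = {(76,p53), (78,p53)}
  {78} × {p53, p54} = {(78,p53), (78,p54)}
  {76} × {p53, p54, p55} = {(76,p53), (76,p54), (76,p55)}
  {76, 77, 78} × {p53} = {(76,p53), (77,p53), (78,p53)}
  {78} × {p53, p54, p55} = {(78,p53), (78,p54), (78,p55)}
  {76, 77} × {p53, p54} = {(76,p53), (76,p54), (77,p53), (77,p54)}
  {76, 78} × {p53, p54} = {(76,p53), (76,p54), (78,p53), (78,p54)}
  {76, 77} × {p53, p54, p55} = {(76,p53), (76,p54), (76,p55), (77,p53), (77,p54), (77,p55)}
  {76, 78} × {p53, p54, p55} = {(76,p53), (76,p54), (76,p55), (78,p53), (78,p54), (78,p55)}
  {76, 77, 78} × {p53, p54} = {(76,p53), (76,p54), (77,p53), (77,p54), (78,p53), (78,p54)}
  {76, 77, 78} × {p53, p54, p55} = {(76,p53), (76,p54), (76,p55), (77,p53), (77,p54), (77,p55), (78,p53), (78,p54), (78,p55)}
These 16 distinct sets form the basis B.
Close under arbitrary unions to get τ_{X×Y}; counting gives |τ_{X×Y}| = 40.


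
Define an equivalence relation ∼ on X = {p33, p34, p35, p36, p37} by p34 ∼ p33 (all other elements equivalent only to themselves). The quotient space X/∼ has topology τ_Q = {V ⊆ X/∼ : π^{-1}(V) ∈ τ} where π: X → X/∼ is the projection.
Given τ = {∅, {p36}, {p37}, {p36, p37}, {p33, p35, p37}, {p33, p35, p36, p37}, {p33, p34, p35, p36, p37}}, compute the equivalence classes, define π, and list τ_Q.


X/∼ = {[p33=p34], [p35], [p36], [p37]}; |τ_Q| = 5.

Equivalence classes: [p33=p34], [p35], [p36], [p37].
Quotient map π: X → X/∼ sends p33 ↦ [p33=p34], p34 ↦ [p33=p34], p35 ↦ [p35], p36 ↦ [p36], p37 ↦ [p37].
For each subset V ⊆ X/∼, compute π^{-1}(V) ⊆ X and check whether π^{-1}(V) ∈ τ. V is open in τ_Q iff π^{-1}(V) ∈ τ.
  V = {}: π^{-1}(V) = ∅ ∈ τ ✓.
  V = {[p33=p34]}: π^{-1}(V) = {p33, p34} ∉ τ ✗.
  V = {[p35]}: π^{-1}(V) = {p35} ∉ τ ✗.
  V = {[p33=p34], [p35]}: π^{-1}(V) = {p33, p34, p35} ∉ τ ✗.
  V = {[p36]}: π^{-1}(V) = {p36} ∈ τ ✓.
  V = {[p33=p34], [p36]}: π^{-1}(V) = {p33, p34, p36} ∉ τ ✗.
  V = {[p35], [p36]}: π^{-1}(V) = {p35, p36} ∉ τ ✗.
  V = {[p33=p34], [p35], [p36]}: π^{-1}(V) = {p33, p34, p35, p36} ∉ τ ✗.
  V = {[p37]}: π^{-1}(V) = {p37} ∈ τ ✓.
  V = {[p33=p34], [p37]}: π^{-1}(V) = {p33, p34, p37} ∉ τ ✗.
  V = {[p35], [p37]}: π^{-1}(V) = {p35, p37} ∉ τ ✗.
  V = {[p33=p34], [p35], [p37]}: π^{-1}(V) = {p33, p34, p35, p37} ∉ τ ✗.
  V = {[p36], [p37]}: π^{-1}(V) = {p36, p37} ∈ τ ✓.
  V = {[p33=p34], [p36], [p37]}: π^{-1}(V) = {p33, p34, p36, p37} ∉ τ ✗.
  V = {[p35], [p36], [p37]}: π^{-1}(V) = {p35, p36, p37} ∉ τ ✗.
  V = {[p33=p34], [p35], [p36], [p37]}: π^{-1}(V) = {p33, p34, p35, p36, p37} ∈ τ ✓.
Open sets in the quotient: τ_Q = {{}, {[p36]}, {[p37]}, {[p36], [p37]}, {[p33=p34], [p35], [p36], [p37]}} (5 elements).


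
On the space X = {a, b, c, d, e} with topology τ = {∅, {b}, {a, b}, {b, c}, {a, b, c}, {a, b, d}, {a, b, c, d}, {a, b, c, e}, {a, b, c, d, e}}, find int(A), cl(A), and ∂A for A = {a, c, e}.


int(A) = ∅, cl(A) = {a, c, d, e}, ∂A = {a, c, d, e}.

Closed sets in (X, τ) are complements of opens:
  closed(X, τ) = {∅, {d}, {e}, {c, e}, {d, e}, {a, d, e}, {c, d, e}, {a, c, d, e}, {a, b, c, d, e}}.
int(A) = ⋃ {U ∈ τ : U ⊆ A}. Opens contained in A: ∅.
Taking the union of these: int(A) = ∅.
cl(A) = ⋂ {C closed : A ⊆ C}. Closed sets containing A: {a, c, d, e}, {a, b, c, d, e}.
Intersecting these: cl(A) = {a, c, d, e}.
∂A = cl(A) ∖ int(A) = {a, c, d, e} ∖ ∅ = {a, c, d, e}.


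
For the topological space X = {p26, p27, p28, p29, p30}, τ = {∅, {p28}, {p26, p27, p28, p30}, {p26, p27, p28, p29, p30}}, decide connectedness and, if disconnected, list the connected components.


(X, τ) is connected.

Find clopen sets (U ∈ τ with X ∖ U ∈ τ):
  U = ∅, X ∖ U = {p26, p27, p28, p29, p30} — both open, so U is clopen.
  U = {p26, p27, p28, p29, p30}, X ∖ U = ∅ — both open, so U is clopen.
Only trivial clopens (∅ and X) exist, so (X, τ) is connected.
Compute connected components by grouping points that agree on all clopens:
  component: {p26, p27, p28, p29, p30}
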